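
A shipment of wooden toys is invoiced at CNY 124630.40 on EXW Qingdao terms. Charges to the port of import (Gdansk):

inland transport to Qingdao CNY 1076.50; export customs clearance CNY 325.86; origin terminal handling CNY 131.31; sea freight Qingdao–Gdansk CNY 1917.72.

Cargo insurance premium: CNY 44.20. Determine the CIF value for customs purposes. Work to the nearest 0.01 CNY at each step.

CIF = EXW price + pre-shipment costs + freight + insurance
CIF = 124630.40 + 1076.50 + 325.86 + 131.31 + 1917.72 + 44.20 = 128125.99

CIF value: CNY 128125.99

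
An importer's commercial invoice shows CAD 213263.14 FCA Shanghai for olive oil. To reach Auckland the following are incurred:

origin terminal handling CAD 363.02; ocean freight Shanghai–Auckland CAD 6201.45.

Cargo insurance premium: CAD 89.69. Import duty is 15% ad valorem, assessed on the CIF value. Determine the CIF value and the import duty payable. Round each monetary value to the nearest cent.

CIF value: CAD 219917.30; import duty: CAD 32987.60

CIF = FCA price + pre-shipment costs + freight + insurance
CIF = 213263.14 + 363.02 + 6201.45 + 89.69 = 219917.30
Import duty = 219917.30 × 15% = 32987.60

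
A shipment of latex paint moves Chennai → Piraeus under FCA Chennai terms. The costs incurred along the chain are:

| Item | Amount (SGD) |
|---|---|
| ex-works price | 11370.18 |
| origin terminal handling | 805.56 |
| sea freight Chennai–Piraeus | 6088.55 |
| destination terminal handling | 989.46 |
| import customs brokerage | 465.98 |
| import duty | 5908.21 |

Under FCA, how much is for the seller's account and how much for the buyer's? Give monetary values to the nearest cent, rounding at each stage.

Seller: SGD 11370.18; buyer: SGD 14257.76

FCA: the seller delivers export-cleared goods to the carrier; the buyer bears costs from that point.
Seller's account: goods 11370.18 = 11370.18
Buyer's account: origin terminal 805.56 + freight 6088.55 + destination terminal 989.46 + brokerage 465.98 + duty 5908.21 = 14257.76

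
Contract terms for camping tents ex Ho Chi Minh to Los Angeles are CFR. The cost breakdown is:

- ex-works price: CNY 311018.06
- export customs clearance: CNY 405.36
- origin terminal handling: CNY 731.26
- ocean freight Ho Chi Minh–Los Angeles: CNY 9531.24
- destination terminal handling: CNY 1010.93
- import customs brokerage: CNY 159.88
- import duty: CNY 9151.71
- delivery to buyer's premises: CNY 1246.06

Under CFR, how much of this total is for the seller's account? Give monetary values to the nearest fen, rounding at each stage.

CFR: the seller pays costs through ocean freight to the destination port, but not insurance.
Seller's account: goods 311018.06 + export clearance 405.36 + origin terminal 731.26 + freight 9531.24 = 321685.92
Buyer's account: destination terminal 1010.93 + brokerage 159.88 + duty 9151.71 + delivery 1246.06 = 11568.58

Seller's account: CNY 321685.92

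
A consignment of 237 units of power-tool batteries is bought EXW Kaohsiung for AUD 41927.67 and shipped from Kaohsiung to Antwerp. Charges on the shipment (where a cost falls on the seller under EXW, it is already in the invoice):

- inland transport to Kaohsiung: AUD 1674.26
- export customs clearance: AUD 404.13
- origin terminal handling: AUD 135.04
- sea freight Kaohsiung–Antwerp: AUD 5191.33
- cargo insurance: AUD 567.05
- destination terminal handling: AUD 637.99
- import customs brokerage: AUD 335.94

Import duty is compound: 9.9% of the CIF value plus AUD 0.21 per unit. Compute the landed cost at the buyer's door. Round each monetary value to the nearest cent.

EXW: the seller makes goods available at their premises; the buyer bears all onward costs.
CIF value = EXW price + inland to port + export clearance + origin terminal + freight + insurance = 41927.67 + 1674.26 + 404.13 + 135.04 + 5191.33 + 567.05 = 49899.48
Ad valorem component: 49899.48 × 9.9% = 4940.05
Specific component: 237 × 0.21 = 49.77
Import duty = 4940.05 + 49.77 = 4989.82
Buyer bears: inland to port 1674.26 + export clearance 404.13 + origin terminal 135.04 + freight 5191.33 + insurance 567.05 + destination terminal 637.99 + brokerage 335.94 + duty 4989.82 = 13935.56
Landed cost = invoice 41927.67 + 13935.56 = 55863.23

Total landed cost: AUD 55863.23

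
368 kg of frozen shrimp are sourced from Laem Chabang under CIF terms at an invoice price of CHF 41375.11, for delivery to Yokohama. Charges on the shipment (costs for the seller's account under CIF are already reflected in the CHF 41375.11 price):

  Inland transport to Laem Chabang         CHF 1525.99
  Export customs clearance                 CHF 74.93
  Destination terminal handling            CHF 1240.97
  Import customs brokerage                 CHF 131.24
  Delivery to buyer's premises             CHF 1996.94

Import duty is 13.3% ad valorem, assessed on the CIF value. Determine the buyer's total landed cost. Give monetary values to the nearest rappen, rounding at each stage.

CIF: the seller pays costs through ocean freight and marine insurance to the destination port.
Already in the invoice (seller's account under CIF): inland to port, export clearance — exclude.
The CIF price already equals the CIF value: 41375.11
Import duty = 41375.11 × 13.3% = 5502.89
Buyer bears: destination terminal 1240.97 + brokerage 131.24 + delivery 1996.94 + duty 5502.89 = 8872.04
Landed cost = invoice 41375.11 + 8872.04 = 50247.15

Total landed cost: CHF 50247.15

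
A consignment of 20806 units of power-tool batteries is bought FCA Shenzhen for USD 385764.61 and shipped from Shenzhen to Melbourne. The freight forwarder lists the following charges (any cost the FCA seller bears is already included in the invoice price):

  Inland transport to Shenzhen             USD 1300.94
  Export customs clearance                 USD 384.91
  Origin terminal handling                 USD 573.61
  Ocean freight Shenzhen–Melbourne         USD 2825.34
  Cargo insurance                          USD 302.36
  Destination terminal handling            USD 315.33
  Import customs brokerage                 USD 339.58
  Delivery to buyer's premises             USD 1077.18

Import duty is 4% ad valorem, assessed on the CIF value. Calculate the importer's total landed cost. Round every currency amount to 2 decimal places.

FCA: the seller delivers export-cleared goods to the carrier; the buyer bears costs from that point.
Already in the invoice (seller's account under FCA): inland to port, export clearance — exclude.
CIF value = FCA price + origin terminal + freight + insurance = 385764.61 + 573.61 + 2825.34 + 302.36 = 389465.92
Import duty = 389465.92 × 4% = 15578.64
Buyer bears: origin terminal 573.61 + freight 2825.34 + insurance 302.36 + destination terminal 315.33 + brokerage 339.58 + delivery 1077.18 + duty 15578.64 = 21012.04
Landed cost = invoice 385764.61 + 21012.04 = 406776.65

Total landed cost: USD 406776.65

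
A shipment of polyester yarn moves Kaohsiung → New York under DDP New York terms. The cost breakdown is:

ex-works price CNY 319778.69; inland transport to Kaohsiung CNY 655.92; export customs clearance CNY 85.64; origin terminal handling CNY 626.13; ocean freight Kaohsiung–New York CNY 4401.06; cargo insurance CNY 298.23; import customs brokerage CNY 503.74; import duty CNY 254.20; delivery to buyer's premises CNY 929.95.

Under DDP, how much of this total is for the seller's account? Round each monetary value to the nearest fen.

DDP: the seller bears all costs including import duty.
Seller's account: goods 319778.69 + inland to port 655.92 + export clearance 85.64 + origin terminal 626.13 + freight 4401.06 + insurance 298.23 + brokerage 503.74 + duty 254.20 + delivery 929.95 = 327533.56
Buyer's account: 0.00

Seller's account: CNY 327533.56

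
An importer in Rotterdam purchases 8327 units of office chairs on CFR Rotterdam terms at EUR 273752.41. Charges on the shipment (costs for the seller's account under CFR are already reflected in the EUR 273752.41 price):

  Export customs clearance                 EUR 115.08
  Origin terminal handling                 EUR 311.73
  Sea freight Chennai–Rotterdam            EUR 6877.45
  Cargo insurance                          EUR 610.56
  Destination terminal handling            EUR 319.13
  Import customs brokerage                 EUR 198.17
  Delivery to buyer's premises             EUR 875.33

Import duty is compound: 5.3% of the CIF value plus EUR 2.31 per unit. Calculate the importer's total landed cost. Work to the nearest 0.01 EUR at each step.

CFR: the seller pays costs through ocean freight to the destination port, but not insurance.
Already in the invoice (seller's account under CFR): export clearance, origin terminal, freight — exclude.
CIF value = CFR price + insurance = 273752.41 + 610.56 = 274362.97
Ad valorem component: 274362.97 × 5.3% = 14541.24
Specific component: 8327 × 2.31 = 19235.37
Import duty = 14541.24 + 19235.37 = 33776.61
Buyer bears: insurance 610.56 + destination terminal 319.13 + brokerage 198.17 + delivery 875.33 + duty 33776.61 = 35779.80
Landed cost = invoice 273752.41 + 35779.80 = 309532.21

Total landed cost: EUR 309532.21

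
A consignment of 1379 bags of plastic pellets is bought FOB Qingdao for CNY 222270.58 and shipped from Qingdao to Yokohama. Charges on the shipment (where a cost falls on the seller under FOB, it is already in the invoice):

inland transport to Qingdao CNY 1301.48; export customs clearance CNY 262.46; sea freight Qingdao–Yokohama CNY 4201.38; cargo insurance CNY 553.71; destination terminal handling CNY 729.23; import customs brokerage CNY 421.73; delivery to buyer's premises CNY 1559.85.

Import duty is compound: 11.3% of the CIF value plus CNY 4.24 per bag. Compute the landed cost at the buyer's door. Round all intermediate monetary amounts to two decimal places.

FOB: the seller bears costs until goods are on board at the origin port; the buyer bears freight, insurance and all costs thereafter.
Already in the invoice (seller's account under FOB): inland to port, export clearance — exclude.
CIF value = FOB price + freight + insurance = 222270.58 + 4201.38 + 553.71 = 227025.67
Ad valorem component: 227025.67 × 11.3% = 25653.90
Specific component: 1379 × 4.24 = 5846.96
Import duty = 25653.90 + 5846.96 = 31500.86
Buyer bears: freight 4201.38 + insurance 553.71 + destination terminal 729.23 + brokerage 421.73 + delivery 1559.85 + duty 31500.86 = 38966.76
Landed cost = invoice 222270.58 + 38966.76 = 261237.34

Total landed cost: CNY 261237.34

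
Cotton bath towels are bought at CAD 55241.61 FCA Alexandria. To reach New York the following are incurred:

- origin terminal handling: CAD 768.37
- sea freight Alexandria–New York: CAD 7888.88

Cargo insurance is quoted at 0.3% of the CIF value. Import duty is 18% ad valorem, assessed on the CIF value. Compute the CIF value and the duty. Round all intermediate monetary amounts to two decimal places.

CIF value: CAD 64091.13; import duty: CAD 11536.40

Let C be the CIF value. C = FCA price + pre-shipment costs + freight + 0.3% × C
C − 0.3% × C = 55241.61 + 768.37 + 7888.88
0.997 × C = 63898.86
C = 63898.86 / 0.997 = 64091.13
Insurance premium = 0.3% × 64091.13 = 192.27
Import duty = 64091.13 × 18% = 11536.40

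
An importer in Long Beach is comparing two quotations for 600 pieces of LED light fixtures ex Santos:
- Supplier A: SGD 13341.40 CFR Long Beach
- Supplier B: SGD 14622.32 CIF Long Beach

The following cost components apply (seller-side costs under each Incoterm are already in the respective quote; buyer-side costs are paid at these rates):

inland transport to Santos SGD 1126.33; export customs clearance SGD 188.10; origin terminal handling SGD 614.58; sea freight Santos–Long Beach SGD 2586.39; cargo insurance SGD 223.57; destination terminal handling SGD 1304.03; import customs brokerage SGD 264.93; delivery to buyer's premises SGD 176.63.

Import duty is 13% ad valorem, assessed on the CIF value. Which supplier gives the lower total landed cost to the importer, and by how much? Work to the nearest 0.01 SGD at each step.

Supplier A (CFR):
CIF value = CFR price + insurance = 13341.40 + 223.57 = 13564.97
Import duty = 13564.97 × 13% = 1763.45
Buyer bears (A): 223.57 + 1304.03 + 264.93 + 176.63 = 1969.16
Landed cost (A) = invoice 13341.40 + 1969.16 + duty 1763.45 = 17074.01
Supplier B (CIF):
The CIF price already equals the CIF value: 14622.32
Import duty = 14622.32 × 13% = 1900.90
Buyer bears (B): 1304.03 + 264.93 + 176.63 = 1745.59
Landed cost (B) = invoice 14622.32 + 1745.59 + duty 1900.90 = 18268.81
Difference = |17074.01 − 18268.81| = 1194.80

Supplier A is cheaper by SGD 1194.80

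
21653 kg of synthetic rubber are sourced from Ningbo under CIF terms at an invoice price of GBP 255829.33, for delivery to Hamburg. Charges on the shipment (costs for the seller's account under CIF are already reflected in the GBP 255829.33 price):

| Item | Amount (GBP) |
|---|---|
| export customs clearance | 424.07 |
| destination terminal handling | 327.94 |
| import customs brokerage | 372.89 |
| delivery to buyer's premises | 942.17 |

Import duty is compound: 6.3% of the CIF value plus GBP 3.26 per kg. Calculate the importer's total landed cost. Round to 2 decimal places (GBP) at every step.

Total landed cost: GBP 344178.36

CIF: the seller pays costs through ocean freight and marine insurance to the destination port.
Already in the invoice (seller's account under CIF): export clearance — exclude.
The CIF price already equals the CIF value: 255829.33
Ad valorem component: 255829.33 × 6.3% = 16117.25
Specific component: 21653 × 3.26 = 70588.78
Import duty = 16117.25 + 70588.78 = 86706.03
Buyer bears: destination terminal 327.94 + brokerage 372.89 + delivery 942.17 + duty 86706.03 = 88349.03
Landed cost = invoice 255829.33 + 88349.03 = 344178.36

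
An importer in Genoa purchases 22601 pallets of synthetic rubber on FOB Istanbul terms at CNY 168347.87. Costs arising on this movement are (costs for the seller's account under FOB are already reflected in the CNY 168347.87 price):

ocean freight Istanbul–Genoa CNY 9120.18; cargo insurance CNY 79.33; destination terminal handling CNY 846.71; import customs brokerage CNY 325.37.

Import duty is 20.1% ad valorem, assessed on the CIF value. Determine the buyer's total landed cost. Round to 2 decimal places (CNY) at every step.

FOB: the seller bears costs until goods are on board at the origin port; the buyer bears freight, insurance and all costs thereafter.
CIF value = FOB price + freight + insurance = 168347.87 + 9120.18 + 79.33 = 177547.38
Import duty = 177547.38 × 20.1% = 35687.02
Buyer bears: freight 9120.18 + insurance 79.33 + destination terminal 846.71 + brokerage 325.37 + duty 35687.02 = 46058.61
Landed cost = invoice 168347.87 + 46058.61 = 214406.48

Total landed cost: CNY 214406.48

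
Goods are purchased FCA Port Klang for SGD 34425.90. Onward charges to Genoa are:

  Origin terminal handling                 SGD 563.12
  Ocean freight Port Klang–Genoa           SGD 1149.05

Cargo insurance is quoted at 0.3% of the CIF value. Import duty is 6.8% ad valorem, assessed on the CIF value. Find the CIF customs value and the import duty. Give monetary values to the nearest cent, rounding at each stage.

Let C be the CIF value. C = FCA price + pre-shipment costs + freight + 0.3% × C
C − 0.3% × C = 34425.90 + 563.12 + 1149.05
0.997 × C = 36138.07
C = 36138.07 / 0.997 = 36246.81
Insurance premium = 0.3% × 36246.81 = 108.74
Import duty = 36246.81 × 6.8% = 2464.78

CIF value: SGD 36246.81; import duty: SGD 2464.78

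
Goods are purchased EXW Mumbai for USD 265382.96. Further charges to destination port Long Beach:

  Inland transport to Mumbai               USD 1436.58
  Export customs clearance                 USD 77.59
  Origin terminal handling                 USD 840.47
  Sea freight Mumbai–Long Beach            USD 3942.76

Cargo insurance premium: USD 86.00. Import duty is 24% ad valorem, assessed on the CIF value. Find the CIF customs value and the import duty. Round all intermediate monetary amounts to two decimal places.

CIF value: USD 271766.36; import duty: USD 65223.93

CIF = EXW price + pre-shipment costs + freight + insurance
CIF = 265382.96 + 1436.58 + 77.59 + 840.47 + 3942.76 + 86.00 = 271766.36
Import duty = 271766.36 × 24% = 65223.93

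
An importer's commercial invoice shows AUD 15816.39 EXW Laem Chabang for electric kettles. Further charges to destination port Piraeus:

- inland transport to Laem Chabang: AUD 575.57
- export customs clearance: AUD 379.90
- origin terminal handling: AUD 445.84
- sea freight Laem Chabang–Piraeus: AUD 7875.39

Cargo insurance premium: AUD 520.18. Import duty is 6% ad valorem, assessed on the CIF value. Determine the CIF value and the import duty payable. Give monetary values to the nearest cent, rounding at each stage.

CIF = EXW price + pre-shipment costs + freight + insurance
CIF = 15816.39 + 575.57 + 379.90 + 445.84 + 7875.39 + 520.18 = 25613.27
Import duty = 25613.27 × 6% = 1536.80

CIF value: AUD 25613.27; import duty: AUD 1536.80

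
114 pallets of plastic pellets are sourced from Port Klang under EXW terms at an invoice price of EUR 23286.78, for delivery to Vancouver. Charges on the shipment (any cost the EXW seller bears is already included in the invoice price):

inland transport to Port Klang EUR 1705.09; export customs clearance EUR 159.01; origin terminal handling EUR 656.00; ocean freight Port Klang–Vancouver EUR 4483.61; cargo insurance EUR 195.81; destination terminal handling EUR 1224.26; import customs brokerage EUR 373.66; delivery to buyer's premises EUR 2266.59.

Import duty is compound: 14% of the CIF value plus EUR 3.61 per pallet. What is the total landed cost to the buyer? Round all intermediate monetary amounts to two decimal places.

EXW: the seller makes goods available at their premises; the buyer bears all onward costs.
CIF value = EXW price + inland to port + export clearance + origin terminal + freight + insurance = 23286.78 + 1705.09 + 159.01 + 656.00 + 4483.61 + 195.81 = 30486.30
Ad valorem component: 30486.30 × 14% = 4268.08
Specific component: 114 × 3.61 = 411.54
Import duty = 4268.08 + 411.54 = 4679.62
Buyer bears: inland to port 1705.09 + export clearance 159.01 + origin terminal 656.00 + freight 4483.61 + insurance 195.81 + destination terminal 1224.26 + brokerage 373.66 + delivery 2266.59 + duty 4679.62 = 15743.65
Landed cost = invoice 23286.78 + 15743.65 = 39030.43

Total landed cost: EUR 39030.43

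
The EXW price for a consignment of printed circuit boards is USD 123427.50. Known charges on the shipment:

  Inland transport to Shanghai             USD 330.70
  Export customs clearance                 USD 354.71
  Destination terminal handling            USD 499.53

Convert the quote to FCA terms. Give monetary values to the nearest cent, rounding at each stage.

Not relevant to the conversion: destination terminal — on the buyer under both terms; not part of either seller's price.
From EXW to FCA, the seller additionally bears: inland to port, export clearance.
FCA price = 123427.50 + 330.70 + 354.71 = 124112.91

FCA price: USD 124112.91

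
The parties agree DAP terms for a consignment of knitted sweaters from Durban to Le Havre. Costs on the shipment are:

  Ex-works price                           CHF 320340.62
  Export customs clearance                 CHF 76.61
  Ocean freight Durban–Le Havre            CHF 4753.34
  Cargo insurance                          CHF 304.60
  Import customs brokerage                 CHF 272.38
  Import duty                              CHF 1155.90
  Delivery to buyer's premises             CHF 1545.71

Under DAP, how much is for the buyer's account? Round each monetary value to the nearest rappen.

Buyer's account: CHF 1428.28

DAP: the seller bears all costs to the named destination except import duty and clearance.
Seller's account: goods 320340.62 + export clearance 76.61 + freight 4753.34 + insurance 304.60 + delivery 1545.71 = 327020.88
Buyer's account: brokerage 272.38 + duty 1155.90 = 1428.28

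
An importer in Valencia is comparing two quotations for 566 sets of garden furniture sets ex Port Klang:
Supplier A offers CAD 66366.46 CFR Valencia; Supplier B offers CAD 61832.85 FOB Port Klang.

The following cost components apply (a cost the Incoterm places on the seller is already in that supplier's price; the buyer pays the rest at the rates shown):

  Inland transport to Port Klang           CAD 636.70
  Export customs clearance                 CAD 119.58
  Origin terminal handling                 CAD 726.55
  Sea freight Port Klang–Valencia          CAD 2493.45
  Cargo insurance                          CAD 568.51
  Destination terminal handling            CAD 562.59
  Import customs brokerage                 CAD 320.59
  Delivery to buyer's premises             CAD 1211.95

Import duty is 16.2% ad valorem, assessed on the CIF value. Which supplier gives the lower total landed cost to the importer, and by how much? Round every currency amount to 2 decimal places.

Supplier A (CFR):
CIF value = CFR price + insurance = 66366.46 + 568.51 = 66934.97
Import duty = 66934.97 × 16.2% = 10843.47
Buyer bears (A): 568.51 + 562.59 + 320.59 + 1211.95 = 2663.64
Landed cost (A) = invoice 66366.46 + 2663.64 + duty 10843.47 = 79873.57
Supplier B (FOB):
CIF value = FOB price + freight + insurance = 61832.85 + 2493.45 + 568.51 = 64894.81
Import duty = 64894.81 × 16.2% = 10512.96
Buyer bears (B): 2493.45 + 568.51 + 562.59 + 320.59 + 1211.95 = 5157.09
Landed cost (B) = invoice 61832.85 + 5157.09 + duty 10512.96 = 77502.90
Difference = |79873.57 − 77502.90| = 2370.67

Supplier B is cheaper by CAD 2370.67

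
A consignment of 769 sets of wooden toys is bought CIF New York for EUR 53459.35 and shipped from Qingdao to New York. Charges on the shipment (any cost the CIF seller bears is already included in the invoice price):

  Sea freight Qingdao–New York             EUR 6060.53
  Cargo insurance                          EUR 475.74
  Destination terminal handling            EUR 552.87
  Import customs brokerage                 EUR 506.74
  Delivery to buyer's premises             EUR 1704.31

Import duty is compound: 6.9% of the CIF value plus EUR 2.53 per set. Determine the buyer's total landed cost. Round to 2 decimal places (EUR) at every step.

CIF: the seller pays costs through ocean freight and marine insurance to the destination port.
Already in the invoice (seller's account under CIF): freight, insurance — exclude.
The CIF price already equals the CIF value: 53459.35
Ad valorem component: 53459.35 × 6.9% = 3688.70
Specific component: 769 × 2.53 = 1945.57
Import duty = 3688.70 + 1945.57 = 5634.27
Buyer bears: destination terminal 552.87 + brokerage 506.74 + delivery 1704.31 + duty 5634.27 = 8398.19
Landed cost = invoice 53459.35 + 8398.19 = 61857.54

Total landed cost: EUR 61857.54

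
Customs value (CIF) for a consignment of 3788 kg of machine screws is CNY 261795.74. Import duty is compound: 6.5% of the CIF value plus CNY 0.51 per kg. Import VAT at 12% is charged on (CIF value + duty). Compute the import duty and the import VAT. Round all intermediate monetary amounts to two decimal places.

Ad valorem component: 261795.74 × 6.5% = 17016.72
Specific component: 3788 × 0.51 = 1931.88
Import duty = 17016.72 + 1931.88 = 18948.60
VAT base = CIF + duty = 261795.74 + 18948.60 = 280744.34
Import VAT = 280744.34 × 12% = 33689.32

Import duty: CNY 18948.60; import VAT: CNY 33689.32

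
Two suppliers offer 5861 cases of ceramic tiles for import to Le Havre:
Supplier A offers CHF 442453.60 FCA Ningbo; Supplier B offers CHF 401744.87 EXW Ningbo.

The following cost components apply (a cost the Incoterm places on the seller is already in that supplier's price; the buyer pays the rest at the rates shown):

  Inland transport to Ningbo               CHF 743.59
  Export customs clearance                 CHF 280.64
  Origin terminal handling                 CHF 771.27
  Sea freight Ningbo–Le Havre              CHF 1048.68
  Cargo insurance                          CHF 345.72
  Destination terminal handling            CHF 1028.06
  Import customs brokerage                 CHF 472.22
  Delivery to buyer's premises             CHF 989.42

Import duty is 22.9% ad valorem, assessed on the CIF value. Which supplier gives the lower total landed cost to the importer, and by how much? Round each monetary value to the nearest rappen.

Supplier A (FCA):
CIF value = FCA price + origin terminal + freight + insurance = 442453.60 + 771.27 + 1048.68 + 345.72 = 444619.27
Import duty = 444619.27 × 22.9% = 101817.81
Buyer bears (A): 771.27 + 1048.68 + 345.72 + 1028.06 + 472.22 + 989.42 = 4655.37
Landed cost (A) = invoice 442453.60 + 4655.37 + duty 101817.81 = 548926.78
Supplier B (EXW):
CIF value = EXW price + inland to port + export clearance + origin terminal + freight + insurance = 401744.87 + 743.59 + 280.64 + 771.27 + 1048.68 + 345.72 = 404934.77
Import duty = 404934.77 × 22.9% = 92730.06
Buyer bears (B): 743.59 + 280.64 + 771.27 + 1048.68 + 345.72 + 1028.06 + 472.22 + 989.42 = 5679.60
Landed cost (B) = invoice 401744.87 + 5679.60 + duty 92730.06 = 500154.53
Difference = |548926.78 − 500154.53| = 48772.25

Supplier B is cheaper by CHF 48772.25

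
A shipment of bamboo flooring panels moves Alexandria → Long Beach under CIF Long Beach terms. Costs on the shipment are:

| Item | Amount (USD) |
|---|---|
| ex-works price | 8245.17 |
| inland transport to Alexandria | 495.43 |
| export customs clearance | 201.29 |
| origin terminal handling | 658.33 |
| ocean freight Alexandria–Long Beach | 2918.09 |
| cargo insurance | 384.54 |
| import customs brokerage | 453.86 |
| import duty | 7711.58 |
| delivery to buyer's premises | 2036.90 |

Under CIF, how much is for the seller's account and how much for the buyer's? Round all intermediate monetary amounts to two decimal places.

CIF: the seller pays costs through ocean freight and marine insurance to the destination port.
Seller's account: goods 8245.17 + inland to port 495.43 + export clearance 201.29 + origin terminal 658.33 + freight 2918.09 + insurance 384.54 = 12902.85
Buyer's account: brokerage 453.86 + duty 7711.58 + delivery 2036.90 = 10202.34

Seller: USD 12902.85; buyer: USD 10202.34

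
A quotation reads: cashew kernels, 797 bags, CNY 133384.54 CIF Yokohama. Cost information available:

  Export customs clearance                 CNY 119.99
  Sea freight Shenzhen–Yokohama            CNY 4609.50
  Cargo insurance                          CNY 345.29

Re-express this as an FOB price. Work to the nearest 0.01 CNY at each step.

FOB price: CNY 128429.75

Not relevant to the conversion: export clearance — on the seller under both CIF and FOB; already in the CIF price and stays in the FOB price.
From CIF to FOB, the seller no longer bears: freight, insurance.
FOB price = 133384.54 − 4609.50 − 345.29 = 128429.75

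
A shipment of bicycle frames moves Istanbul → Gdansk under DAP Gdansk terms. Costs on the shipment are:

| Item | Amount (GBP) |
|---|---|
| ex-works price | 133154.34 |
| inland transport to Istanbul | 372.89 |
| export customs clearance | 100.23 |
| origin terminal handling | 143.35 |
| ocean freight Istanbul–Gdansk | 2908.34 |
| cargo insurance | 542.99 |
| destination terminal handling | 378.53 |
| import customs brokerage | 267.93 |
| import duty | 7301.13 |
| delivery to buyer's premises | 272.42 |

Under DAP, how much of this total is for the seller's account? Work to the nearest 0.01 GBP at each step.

DAP: the seller bears all costs to the named destination except import duty and clearance.
Seller's account: goods 133154.34 + inland to port 372.89 + export clearance 100.23 + origin terminal 143.35 + freight 2908.34 + insurance 542.99 + destination terminal 378.53 + delivery 272.42 = 137873.09
Buyer's account: brokerage 267.93 + duty 7301.13 = 7569.06

Seller's account: GBP 137873.09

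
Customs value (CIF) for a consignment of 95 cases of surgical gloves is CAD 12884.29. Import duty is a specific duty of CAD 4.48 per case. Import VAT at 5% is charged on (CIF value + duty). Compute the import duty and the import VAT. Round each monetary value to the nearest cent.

Import duty: CAD 425.60; import VAT: CAD 665.49

Import duty = 95 × 4.48 = 425.60
VAT base = CIF + duty = 12884.29 + 425.60 = 13309.89
Import VAT = 13309.89 × 5% = 665.49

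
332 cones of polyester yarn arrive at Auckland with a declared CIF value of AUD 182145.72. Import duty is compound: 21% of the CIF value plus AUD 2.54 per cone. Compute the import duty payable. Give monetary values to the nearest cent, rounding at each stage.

Import duty: AUD 39093.88

Ad valorem component: 182145.72 × 21% = 38250.60
Specific component: 332 × 2.54 = 843.28
Import duty = 38250.60 + 843.28 = 39093.88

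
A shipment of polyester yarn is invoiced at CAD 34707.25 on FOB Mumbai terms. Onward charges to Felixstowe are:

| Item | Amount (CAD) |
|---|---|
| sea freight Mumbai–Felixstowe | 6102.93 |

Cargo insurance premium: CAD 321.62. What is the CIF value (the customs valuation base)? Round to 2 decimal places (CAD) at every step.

CIF = FOB price + freight + insurance
CIF = 34707.25 + 6102.93 + 321.62 = 41131.80

CIF value: CAD 41131.80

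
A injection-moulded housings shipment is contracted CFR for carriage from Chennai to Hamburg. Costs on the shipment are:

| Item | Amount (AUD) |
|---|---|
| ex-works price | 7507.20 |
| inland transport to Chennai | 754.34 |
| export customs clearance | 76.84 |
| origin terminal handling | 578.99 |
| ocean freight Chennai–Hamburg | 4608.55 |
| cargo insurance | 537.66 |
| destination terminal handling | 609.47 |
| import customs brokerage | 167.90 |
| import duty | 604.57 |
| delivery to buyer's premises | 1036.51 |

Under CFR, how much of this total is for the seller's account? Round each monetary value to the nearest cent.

CFR: the seller pays costs through ocean freight to the destination port, but not insurance.
Seller's account: goods 7507.20 + inland to port 754.34 + export clearance 76.84 + origin terminal 578.99 + freight 4608.55 = 13525.92
Buyer's account: insurance 537.66 + destination terminal 609.47 + brokerage 167.90 + duty 604.57 + delivery 1036.51 = 2956.11

Seller's account: AUD 13525.92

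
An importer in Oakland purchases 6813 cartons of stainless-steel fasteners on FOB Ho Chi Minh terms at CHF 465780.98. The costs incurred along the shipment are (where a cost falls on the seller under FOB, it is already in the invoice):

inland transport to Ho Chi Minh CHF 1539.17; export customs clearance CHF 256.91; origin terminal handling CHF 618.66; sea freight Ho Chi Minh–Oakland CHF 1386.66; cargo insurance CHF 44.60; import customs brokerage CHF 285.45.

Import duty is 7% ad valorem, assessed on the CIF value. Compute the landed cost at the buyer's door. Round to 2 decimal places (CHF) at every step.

Total landed cost: CHF 500202.55

FOB: the seller bears costs until goods are on board at the origin port; the buyer bears freight, insurance and all costs thereafter.
Already in the invoice (seller's account under FOB): inland to port, export clearance, origin terminal — exclude.
CIF value = FOB price + freight + insurance = 465780.98 + 1386.66 + 44.60 = 467212.24
Import duty = 467212.24 × 7% = 32704.86
Buyer bears: freight 1386.66 + insurance 44.60 + brokerage 285.45 + duty 32704.86 = 34421.57
Landed cost = invoice 465780.98 + 34421.57 = 500202.55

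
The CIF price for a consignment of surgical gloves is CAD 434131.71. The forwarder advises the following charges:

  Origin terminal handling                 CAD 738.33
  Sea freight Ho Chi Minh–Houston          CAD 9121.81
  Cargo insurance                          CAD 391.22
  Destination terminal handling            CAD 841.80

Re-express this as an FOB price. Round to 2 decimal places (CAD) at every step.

FOB price: CAD 424618.68

Not relevant to the conversion: origin terminal — on the seller under both CIF and FOB; already in the CIF price and stays in the FOB price. destination terminal — on the buyer under both terms; not part of either seller's price.
From CIF to FOB, the seller no longer bears: freight, insurance.
FOB price = 434131.71 − 9121.81 − 391.22 = 424618.68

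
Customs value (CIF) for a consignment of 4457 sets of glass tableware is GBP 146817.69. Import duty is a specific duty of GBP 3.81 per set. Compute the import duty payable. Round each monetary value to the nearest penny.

Import duty = 4457 × 3.81 = 16981.17

Import duty: GBP 16981.17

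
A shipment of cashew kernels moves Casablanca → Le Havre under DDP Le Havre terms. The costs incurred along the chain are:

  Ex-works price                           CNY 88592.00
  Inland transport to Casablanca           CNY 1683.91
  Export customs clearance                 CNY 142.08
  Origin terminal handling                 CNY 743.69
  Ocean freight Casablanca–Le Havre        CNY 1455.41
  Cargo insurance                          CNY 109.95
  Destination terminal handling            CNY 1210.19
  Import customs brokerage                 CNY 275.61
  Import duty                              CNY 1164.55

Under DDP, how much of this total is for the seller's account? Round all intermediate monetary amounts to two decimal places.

Seller's account: CNY 95377.39

DDP: the seller bears all costs including import duty.
Seller's account: goods 88592.00 + inland to port 1683.91 + export clearance 142.08 + origin terminal 743.69 + freight 1455.41 + insurance 109.95 + destination terminal 1210.19 + brokerage 275.61 + duty 1164.55 = 95377.39
Buyer's account: 0.00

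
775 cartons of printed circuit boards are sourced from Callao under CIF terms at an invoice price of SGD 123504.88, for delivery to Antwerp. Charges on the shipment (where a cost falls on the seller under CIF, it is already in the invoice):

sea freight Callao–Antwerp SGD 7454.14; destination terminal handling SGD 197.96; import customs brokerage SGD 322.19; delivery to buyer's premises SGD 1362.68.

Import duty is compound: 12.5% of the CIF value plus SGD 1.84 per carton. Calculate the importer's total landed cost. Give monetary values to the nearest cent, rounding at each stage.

Total landed cost: SGD 142251.82

CIF: the seller pays costs through ocean freight and marine insurance to the destination port.
Already in the invoice (seller's account under CIF): freight — exclude.
The CIF price already equals the CIF value: 123504.88
Ad valorem component: 123504.88 × 12.5% = 15438.11
Specific component: 775 × 1.84 = 1426.00
Import duty = 15438.11 + 1426.00 = 16864.11
Buyer bears: destination terminal 197.96 + brokerage 322.19 + delivery 1362.68 + duty 16864.11 = 18746.94
Landed cost = invoice 123504.88 + 18746.94 = 142251.82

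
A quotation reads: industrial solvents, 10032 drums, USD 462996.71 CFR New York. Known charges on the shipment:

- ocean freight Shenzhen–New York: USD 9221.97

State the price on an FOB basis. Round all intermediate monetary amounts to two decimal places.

FOB price: USD 453774.74

From CFR to FOB, the seller no longer bears: freight.
FOB price = 462996.71 − 9221.97 = 453774.74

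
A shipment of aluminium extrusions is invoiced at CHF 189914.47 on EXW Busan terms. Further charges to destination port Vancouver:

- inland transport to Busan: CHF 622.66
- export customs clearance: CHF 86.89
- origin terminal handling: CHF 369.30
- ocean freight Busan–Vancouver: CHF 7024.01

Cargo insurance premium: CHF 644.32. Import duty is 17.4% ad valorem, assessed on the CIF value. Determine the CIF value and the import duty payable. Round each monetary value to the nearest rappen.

CIF value: CHF 198661.65; import duty: CHF 34567.13

CIF = EXW price + pre-shipment costs + freight + insurance
CIF = 189914.47 + 622.66 + 86.89 + 369.30 + 7024.01 + 644.32 = 198661.65
Import duty = 198661.65 × 17.4% = 34567.13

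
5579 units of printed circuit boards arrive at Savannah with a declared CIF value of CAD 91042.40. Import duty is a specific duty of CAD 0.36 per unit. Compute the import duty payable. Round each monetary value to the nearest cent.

Import duty: CAD 2008.44

Import duty = 5579 × 0.36 = 2008.44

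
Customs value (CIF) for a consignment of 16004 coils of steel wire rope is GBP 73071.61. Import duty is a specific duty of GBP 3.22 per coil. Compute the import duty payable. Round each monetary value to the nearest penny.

Import duty = 16004 × 3.22 = 51532.88

Import duty: GBP 51532.88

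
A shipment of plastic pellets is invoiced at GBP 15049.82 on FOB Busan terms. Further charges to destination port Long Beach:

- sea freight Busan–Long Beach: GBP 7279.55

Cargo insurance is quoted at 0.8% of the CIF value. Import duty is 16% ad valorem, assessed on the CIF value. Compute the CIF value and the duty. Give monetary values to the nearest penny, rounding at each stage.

Let C be the CIF value. C = FOB price + freight + 0.8% × C
C − 0.8% × C = 15049.82 + 7279.55
0.992 × C = 22329.37
C = 22329.37 / 0.992 = 22509.45
Insurance premium = 0.8% × 22509.45 = 180.08
Import duty = 22509.45 × 16% = 3601.51

CIF value: GBP 22509.45; import duty: GBP 3601.51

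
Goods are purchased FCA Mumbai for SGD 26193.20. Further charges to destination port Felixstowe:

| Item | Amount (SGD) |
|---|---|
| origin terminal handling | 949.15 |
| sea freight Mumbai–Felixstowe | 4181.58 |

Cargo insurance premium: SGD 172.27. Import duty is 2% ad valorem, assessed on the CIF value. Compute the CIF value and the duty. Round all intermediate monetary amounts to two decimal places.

CIF value: SGD 31496.20; import duty: SGD 629.92

CIF = FCA price + pre-shipment costs + freight + insurance
CIF = 26193.20 + 949.15 + 4181.58 + 172.27 = 31496.20
Import duty = 31496.20 × 2% = 629.92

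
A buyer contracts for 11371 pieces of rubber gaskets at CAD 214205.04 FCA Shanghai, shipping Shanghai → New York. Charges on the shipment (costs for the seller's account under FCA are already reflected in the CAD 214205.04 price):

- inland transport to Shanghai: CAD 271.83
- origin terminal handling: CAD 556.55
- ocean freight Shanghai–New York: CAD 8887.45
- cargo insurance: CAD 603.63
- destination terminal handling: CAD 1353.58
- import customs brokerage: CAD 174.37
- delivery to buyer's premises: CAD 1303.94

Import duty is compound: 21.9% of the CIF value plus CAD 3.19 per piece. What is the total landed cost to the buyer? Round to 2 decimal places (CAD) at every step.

FCA: the seller delivers export-cleared goods to the carrier; the buyer bears costs from that point.
Already in the invoice (seller's account under FCA): inland to port — exclude.
CIF value = FCA price + origin terminal + freight + insurance = 214205.04 + 556.55 + 8887.45 + 603.63 = 224252.67
Ad valorem component: 224252.67 × 21.9% = 49111.33
Specific component: 11371 × 3.19 = 36273.49
Import duty = 49111.33 + 36273.49 = 85384.82
Buyer bears: origin terminal 556.55 + freight 8887.45 + insurance 603.63 + destination terminal 1353.58 + brokerage 174.37 + delivery 1303.94 + duty 85384.82 = 98264.34
Landed cost = invoice 214205.04 + 98264.34 = 312469.38

Total landed cost: CAD 312469.38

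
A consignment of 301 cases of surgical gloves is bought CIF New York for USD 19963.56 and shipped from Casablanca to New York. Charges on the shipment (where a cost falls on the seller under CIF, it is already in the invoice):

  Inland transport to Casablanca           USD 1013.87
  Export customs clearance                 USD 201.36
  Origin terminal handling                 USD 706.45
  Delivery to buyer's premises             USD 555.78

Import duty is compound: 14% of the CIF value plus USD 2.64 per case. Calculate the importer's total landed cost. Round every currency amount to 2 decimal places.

Total landed cost: USD 24108.88

CIF: the seller pays costs through ocean freight and marine insurance to the destination port.
Already in the invoice (seller's account under CIF): inland to port, export clearance, origin terminal — exclude.
The CIF price already equals the CIF value: 19963.56
Ad valorem component: 19963.56 × 14% = 2794.90
Specific component: 301 × 2.64 = 794.64
Import duty = 2794.90 + 794.64 = 3589.54
Buyer bears: delivery 555.78 + duty 3589.54 = 4145.32
Landed cost = invoice 19963.56 + 4145.32 = 24108.88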